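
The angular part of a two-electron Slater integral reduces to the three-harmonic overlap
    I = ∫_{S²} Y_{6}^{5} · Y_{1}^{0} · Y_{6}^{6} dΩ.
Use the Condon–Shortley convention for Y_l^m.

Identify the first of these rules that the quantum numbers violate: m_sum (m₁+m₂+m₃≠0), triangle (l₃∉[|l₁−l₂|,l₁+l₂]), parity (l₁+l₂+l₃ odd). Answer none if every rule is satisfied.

m_sum

azimuthal sum: 5 + 0 + 6 = 11  ✗
5 ≤ 6 ≤ 7 (triangle on l)
L = 6 + 1 + 6 = 13 (odd)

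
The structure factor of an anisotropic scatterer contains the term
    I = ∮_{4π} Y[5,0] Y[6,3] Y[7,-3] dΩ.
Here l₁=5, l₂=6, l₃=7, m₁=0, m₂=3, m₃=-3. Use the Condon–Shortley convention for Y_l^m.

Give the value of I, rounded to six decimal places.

0.099287

Rules hold: Σm=0, L=18 even, 1≤7≤11.
N = 11·13·15 = 2145
Δ = 4!·6!·8!/19! = 1/174594420
Racah Σ t=0..4: t=0:+1/4147200 t=1:−1/207360 t=2:+1/82944 t=3:−1/207360 t=4:+1/4147200 = 1/345600
⇒ 3j(5 6 7; 0 0 0)² = 420/46189, sgn -1
Racah Σ t=1..4: t=1:−1/11612160 t=2:+1/725760 t=3:−1/414720 t=4:+1/2073600 = -37/58060800
⇒ 3j(5 6 7; 0 3 -3)² = 4107/646646, sgn -1
4πI² = N·(3j₀)²·(3jₘ)² = 1848150/14919047
I = +1·√(0.123879/4π) = 0.09928717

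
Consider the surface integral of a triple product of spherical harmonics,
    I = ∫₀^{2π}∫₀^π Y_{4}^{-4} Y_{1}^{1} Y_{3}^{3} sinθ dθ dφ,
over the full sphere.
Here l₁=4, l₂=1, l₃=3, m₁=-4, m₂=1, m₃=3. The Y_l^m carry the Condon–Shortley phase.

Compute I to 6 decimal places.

0.325735

m-sum 0 ✓  L=8 even ✓  3≤3≤5 ✓
Π(2lᵢ+1) = 9×3×7 = 189
triangle coeff Δ(4,1,3) = 1/252
Σ_t [1,1]: t=1:−1/36 = -1/36
(3j)²=4/63 [(4 1 3; 0 0 0)], sign=+1
Σ_t [2,2]: t=2:+1/1440 = 1/1440
(3j)²=1/9 [(4 1 3; -4 1 3)], sign=+1
⇒ 4πI² = 4/3
I = (+1)√(4/3/(4π)) = 0.32573501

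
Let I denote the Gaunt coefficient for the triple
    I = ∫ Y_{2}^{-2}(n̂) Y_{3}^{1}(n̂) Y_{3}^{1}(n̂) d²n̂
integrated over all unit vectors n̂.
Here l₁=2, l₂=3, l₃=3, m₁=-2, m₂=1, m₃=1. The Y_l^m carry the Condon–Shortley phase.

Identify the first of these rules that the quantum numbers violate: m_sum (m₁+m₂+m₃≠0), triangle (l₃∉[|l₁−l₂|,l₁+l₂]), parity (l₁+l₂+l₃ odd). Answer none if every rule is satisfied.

none

m₁+m₂+m₃ = -2 + 1 + 1 = 0  ✓
triangle: |2−3|=1 ≤ l₃=3 ≤ 2+3=5  ✓
parity: l₁+l₂+l₃ = 8 is even  ✓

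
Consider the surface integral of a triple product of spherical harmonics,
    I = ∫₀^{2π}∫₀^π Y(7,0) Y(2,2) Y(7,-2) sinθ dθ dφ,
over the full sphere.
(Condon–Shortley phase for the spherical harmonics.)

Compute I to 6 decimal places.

-0.192231

Checks pass: Σm=0; 16 even; l₃=7∈[5,9].
(2·7+1)(2·2+1)(2·7+1) = 1125
Δ: 2! 12! 2! / 17! → 1/185640
sum: t=0:+1/2419200 t=1:−1/518400 t=2:+1/2419200 = -1/907200
3j²(7 2 7; 0 0 0) = Δ·Π!·Σ² = 56/3315  (sign +1)
sum: t=2:+1/2419200 = 1/2419200
3j²(7 2 7; 0 2 -2) = Δ·Π!·Σ² = 27/1105  (sign -1)
combine: 4πI² = 1125·56/3315·27/1105 = 22680/48841
take √, sign -1: I = -0.19223140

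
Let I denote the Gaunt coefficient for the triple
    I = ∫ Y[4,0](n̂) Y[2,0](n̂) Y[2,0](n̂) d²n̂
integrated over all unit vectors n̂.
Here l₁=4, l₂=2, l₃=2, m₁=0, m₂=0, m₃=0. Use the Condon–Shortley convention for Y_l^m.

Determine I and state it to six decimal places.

m-sum 0 ✓  L=8 even ✓  2≤2≤6 ✓
Π(2lᵢ+1) = 9×5×5 = 225
triangle coeff Δ(4,2,2) = 1/630
Σ_t [2,2]: t=2:+1/16 = 1/16
(3j)²=2/35 [(4 2 2; 0 0 0)], sign=+1
(m-triple is (0,0,0) — same symbol as above.)
⇒ 4πI² = 36/49
I = (+1)√(36/49/(4π)) = 0.24179554

0.241796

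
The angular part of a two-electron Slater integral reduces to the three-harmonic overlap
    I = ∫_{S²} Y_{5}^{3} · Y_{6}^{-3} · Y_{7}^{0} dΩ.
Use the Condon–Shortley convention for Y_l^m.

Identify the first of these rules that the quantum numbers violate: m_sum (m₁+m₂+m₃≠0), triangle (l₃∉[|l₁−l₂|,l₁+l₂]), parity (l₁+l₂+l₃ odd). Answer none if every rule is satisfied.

none

Σmᵢ = 0  ✓
l₃∈[|l₁−l₂|,l₁+l₂]=[1,11], have l₃=7  ✓
Σlᵢ = 18 ⇒ even  ✓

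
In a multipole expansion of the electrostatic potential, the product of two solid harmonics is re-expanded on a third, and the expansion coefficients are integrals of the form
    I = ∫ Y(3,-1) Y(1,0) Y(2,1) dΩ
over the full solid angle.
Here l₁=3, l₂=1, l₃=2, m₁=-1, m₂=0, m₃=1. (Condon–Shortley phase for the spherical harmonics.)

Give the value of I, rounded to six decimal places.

-0.233597

Checks pass: Σm=0; 6 even; l₃=2∈[2,4].
(2·3+1)(2·1+1)(2·2+1) = 105
Δ: 2! 4! 0! / 7! → 1/105
sum: t=1:−1/4 = -1/4
3j²(3 1 2; 0 0 0) = Δ·Π!·Σ² = 3/35  (sign -1)
sum: t=1:−1/6 = -1/6
3j²(3 1 2; -1 0 1) = Δ·Π!·Σ² = 8/105  (sign +1)
combine: 4πI² = 105·3/35·8/105 = 24/35
take √, sign -1: I = -0.23359668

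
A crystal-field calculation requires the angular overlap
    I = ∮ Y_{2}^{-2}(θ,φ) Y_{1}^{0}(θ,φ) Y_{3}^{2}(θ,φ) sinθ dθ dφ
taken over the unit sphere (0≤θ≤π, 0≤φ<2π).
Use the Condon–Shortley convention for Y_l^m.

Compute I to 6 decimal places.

m-sum 0 ✓  L=6 even ✓  1≤3≤3 ✓
Π(2lᵢ+1) = 5×3×7 = 105
triangle coeff Δ(2,1,3) = 1/105
Σ_t [0,0]: t=0:+1/4 = 1/4
(3j)²=3/35 [(2 1 3; 0 0 0)], sign=-1
Σ_t [0,0]: t=0:+1/24 = 1/24
(3j)²=1/21 [(2 1 3; -2 0 2)], sign=-1
⇒ 4πI² = 3/7
I = (+1)√(3/7/(4π)) = 0.18467439

0.184674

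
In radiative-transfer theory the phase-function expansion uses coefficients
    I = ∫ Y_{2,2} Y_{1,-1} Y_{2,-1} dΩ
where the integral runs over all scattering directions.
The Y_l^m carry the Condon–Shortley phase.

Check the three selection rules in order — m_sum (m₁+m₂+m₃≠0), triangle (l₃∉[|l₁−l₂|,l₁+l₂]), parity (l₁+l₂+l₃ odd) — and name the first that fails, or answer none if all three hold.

m₁+m₂+m₃ = 2 − 1 − 1 = 0  ✓
triangle: |2−1|=1 ≤ l₃=2 ≤ 2+1=3  ✓
parity: l₁+l₂+l₃ = 5 is odd  ✗

parity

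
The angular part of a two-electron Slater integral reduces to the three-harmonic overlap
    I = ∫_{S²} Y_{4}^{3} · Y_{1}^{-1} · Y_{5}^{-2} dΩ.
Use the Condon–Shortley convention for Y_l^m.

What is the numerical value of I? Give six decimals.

Checks pass: Σm=0; 10 even; l₃=5∈[3,5].
(2·4+1)(2·1+1)(2·5+1) = 297
Δ: 0! 8! 2! / 11! → 1/495
sum: t=0:+1/576 = 1/576
3j²(4 1 5; 0 0 0) = Δ·Π!·Σ² = 5/99  (sign -1)
sum: t=0:+1/10080 = 1/10080
3j²(4 1 5; 3 -1 -2) = Δ·Π!·Σ² = 1/165  (sign -1)
combine: 4πI² = 297·5/99·1/165 = 1/11
take √, sign +1: I = 0.08505478

0.085055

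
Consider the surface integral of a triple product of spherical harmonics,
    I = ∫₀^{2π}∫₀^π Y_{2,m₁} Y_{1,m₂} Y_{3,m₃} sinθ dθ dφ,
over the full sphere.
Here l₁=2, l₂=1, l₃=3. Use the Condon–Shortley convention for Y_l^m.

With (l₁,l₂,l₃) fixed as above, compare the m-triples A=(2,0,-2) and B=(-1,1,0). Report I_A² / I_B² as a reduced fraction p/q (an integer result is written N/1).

Shared (l₁,l₂,l₃)=(2,1,3): N and (l;000)² cancel in I_A²/I_B².
A: Δ = 0!·4!·2!/7! = 1/105; Racah Σ t=0..0: t=0:+1/24 = 1/24; ⇒ 3j(2 1 3; 2 0 -2)² = 1/21, sgn -1
B: Δ = 0!·4!·2!/7! = 1/105; Racah Σ t=0..0: t=0:+1/12 = 1/12; ⇒ 3j(2 1 3; -1 1 0)² = 1/35, sgn -1
I_A²/I_B² = (1/21)/(1/35) = 5/3

5/3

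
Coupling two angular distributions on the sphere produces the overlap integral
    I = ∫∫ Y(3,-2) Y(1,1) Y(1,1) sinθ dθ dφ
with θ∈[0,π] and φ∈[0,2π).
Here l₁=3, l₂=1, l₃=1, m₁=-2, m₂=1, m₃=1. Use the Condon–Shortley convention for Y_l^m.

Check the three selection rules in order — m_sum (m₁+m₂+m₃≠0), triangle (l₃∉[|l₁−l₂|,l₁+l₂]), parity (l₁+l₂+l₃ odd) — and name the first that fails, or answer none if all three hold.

m₁+m₂+m₃ = -2 + 1 + 1 = 0  ✓
triangle: |3−1|=2 ≤ l₃=1 ≤ 3+1=4  ✗
parity: l₁+l₂+l₃ = 5 is odd

triangle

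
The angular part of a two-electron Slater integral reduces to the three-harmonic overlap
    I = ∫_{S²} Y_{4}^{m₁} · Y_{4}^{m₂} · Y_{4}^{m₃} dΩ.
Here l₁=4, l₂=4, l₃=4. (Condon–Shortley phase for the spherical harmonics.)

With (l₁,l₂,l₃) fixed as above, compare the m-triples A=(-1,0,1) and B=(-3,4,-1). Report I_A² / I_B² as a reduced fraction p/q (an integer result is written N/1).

81/490

Shared (l₁,l₂,l₃)=(4,4,4): N and (l;000)² cancel in I_A²/I_B².
A: Δ = 4!·4!·4!/13! = 1/450450; Racah Σ t=1..4: t=1:−1/864 t=2:+1/96 t=3:−1/144 t=4:+1/3456 = 1/384; ⇒ 3j(4 4 4; -1 0 1)² = 9/2002, sgn -1
B: Δ = 4!·4!·4!/13! = 1/450450; Racah Σ t=4..4: t=4:+1/3456 = 1/3456; ⇒ 3j(4 4 4; -3 4 -1)² = 35/1287, sgn -1
I_A²/I_B² = (9/2002)/(35/1287) = 81/490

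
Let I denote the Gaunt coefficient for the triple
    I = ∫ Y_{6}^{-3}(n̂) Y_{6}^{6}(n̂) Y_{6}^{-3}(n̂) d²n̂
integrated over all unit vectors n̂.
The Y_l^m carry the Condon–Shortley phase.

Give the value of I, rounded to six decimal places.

0.174035

m-sum 0 ✓  L=18 even ✓  0≤6≤12 ✓
Π(2lᵢ+1) = 13×13×13 = 2197
triangle coeff Δ(6,6,6) = 1/325909584
Σ_t [0,6]: t=0:+1/373248000 t=1:−1/1728000 t=2:+1/110592 t=3:−1/46656 t=4:+1/110592 t=5:−1/1728000 t=6:+1/373248000 = -7/1555200
(3j)²=400/46189 [(6 6 6; 0 0 0)], sign=-1
Σ_t [6,6]: t=6:+1/18662400 = 1/18662400
(3j)²=84/4199 [(6 6 6; -3 6 -3)], sign=-1
⇒ 4πI² = 436800/1147619
I = (+1)√(436800/1147619/(4π)) = 0.17403537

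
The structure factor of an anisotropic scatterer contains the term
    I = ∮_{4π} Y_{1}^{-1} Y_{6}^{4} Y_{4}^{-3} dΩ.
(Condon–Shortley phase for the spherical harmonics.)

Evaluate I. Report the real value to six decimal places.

|1−6|≤4≤1+6 violated ⇒ I = 0

0.000000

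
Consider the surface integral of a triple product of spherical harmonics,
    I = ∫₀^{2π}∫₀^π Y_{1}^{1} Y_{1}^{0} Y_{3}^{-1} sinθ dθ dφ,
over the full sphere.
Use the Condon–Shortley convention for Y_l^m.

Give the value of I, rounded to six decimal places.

|1−1|≤3≤1+1 violated ⇒ I = 0

0.000000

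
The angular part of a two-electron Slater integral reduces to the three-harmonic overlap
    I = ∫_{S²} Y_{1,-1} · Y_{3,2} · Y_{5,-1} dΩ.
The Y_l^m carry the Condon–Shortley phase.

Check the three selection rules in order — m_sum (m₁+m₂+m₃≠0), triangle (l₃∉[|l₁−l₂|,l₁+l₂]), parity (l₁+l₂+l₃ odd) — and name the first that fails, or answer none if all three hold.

triangle

azimuthal sum: -1 + 2 − 1 = 0  ✓
2 ≤ 5 ≤ 4 (triangle on l)  ✗
L = 1 + 3 + 5 = 9 (odd)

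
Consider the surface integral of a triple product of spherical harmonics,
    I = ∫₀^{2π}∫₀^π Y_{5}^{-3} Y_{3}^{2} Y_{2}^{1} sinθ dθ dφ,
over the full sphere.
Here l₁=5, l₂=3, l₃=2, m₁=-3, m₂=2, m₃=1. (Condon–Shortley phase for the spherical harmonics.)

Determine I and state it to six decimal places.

Rules hold: Σm=0, L=10 even, 2≤2≤8.
N = 11·7·5 = 385
Δ = 6!·4!·0!/11! = 1/2310
Racah Σ t=3..3: t=3:−1/144 = -1/144
⇒ 3j(5 3 2; 0 0 0)² = 10/231, sgn -1
Racah Σ t=5..5: t=5:−1/720 = -1/720
⇒ 3j(5 3 2; -3 2 1)² = 8/165, sgn +1
4πI² = N·(3j₀)²·(3jₘ)² = 80/99
I = -1·√(0.808081/4π) = -0.25358436

-0.253584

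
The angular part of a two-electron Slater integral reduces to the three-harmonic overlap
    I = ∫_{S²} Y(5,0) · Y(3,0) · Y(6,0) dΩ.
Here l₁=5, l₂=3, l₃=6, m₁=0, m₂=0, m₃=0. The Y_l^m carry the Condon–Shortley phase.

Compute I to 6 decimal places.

0.145631

Checks pass: Σm=0; 14 even; l₃=6∈[2,8].
(2·5+1)(2·3+1)(2·6+1) = 1001
Δ: 2! 8! 4! / 15! → 1/675675
sum: t=0:+1/8640 t=1:−1/2304 t=2:+1/8640 = -7/34560
3j²(5 3 6; 0 0 0) = Δ·Π!·Σ² = 7/429  (sign -1)
(m-triple is (0,0,0) — same symbol as above.)
combine: 4πI² = 1001·7/429·7/429 = 343/1287
take √, sign +1: I = 0.14563067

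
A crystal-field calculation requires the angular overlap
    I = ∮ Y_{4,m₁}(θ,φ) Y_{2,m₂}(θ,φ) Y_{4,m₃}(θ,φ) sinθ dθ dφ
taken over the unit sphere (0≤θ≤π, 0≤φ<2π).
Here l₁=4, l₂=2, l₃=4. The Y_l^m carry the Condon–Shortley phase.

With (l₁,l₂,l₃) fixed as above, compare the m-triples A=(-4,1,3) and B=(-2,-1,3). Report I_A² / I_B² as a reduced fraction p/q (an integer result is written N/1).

28/25

l's match ⇒ only the (l;m) 3-j factors differ between A and B.
A: triangle coeff Δ(4,2,4) = 1/13860; Σ_t [2,2]: t=2:+1/1440 = 1/1440; (3j)²=7/165 [(4 2 4; -4 1 3)], sign=-1
B: triangle coeff Δ(4,2,4) = 1/13860; Σ_t [0,1]: t=0:+1/1440 t=1:−1/240 = -1/288; (3j)²=5/132 [(4 2 4; -2 -1 3)], sign=+1
I_A²/I_B² = (7/165)/(5/132) = 28/25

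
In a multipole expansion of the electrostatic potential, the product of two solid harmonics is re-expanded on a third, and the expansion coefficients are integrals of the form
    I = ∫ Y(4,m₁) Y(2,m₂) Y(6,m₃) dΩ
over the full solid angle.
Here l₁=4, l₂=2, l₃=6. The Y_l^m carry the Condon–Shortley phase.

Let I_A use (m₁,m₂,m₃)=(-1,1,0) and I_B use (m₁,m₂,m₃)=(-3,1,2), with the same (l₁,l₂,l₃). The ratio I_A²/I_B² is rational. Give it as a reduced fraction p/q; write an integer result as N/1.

Same 4,2,6: normalisation and zero-m 3j drop out of the ratio.
A: Δ: 0! 8! 4! / 13! → 1/6435; sum: t=0:+1/4320 = 1/4320; 3j²(4 2 6; -1 1 0) = Δ·Π!·Σ² = 8/429  (sign +1)
B: Δ: 0! 8! 4! / 13! → 1/6435; sum: t=0:+1/30240 = 1/30240; 3j²(4 2 6; -3 1 2) = Δ·Π!·Σ² = 32/6435  (sign +1)
I_A²/I_B² = (8/429)/(32/6435) = 15/4

15/4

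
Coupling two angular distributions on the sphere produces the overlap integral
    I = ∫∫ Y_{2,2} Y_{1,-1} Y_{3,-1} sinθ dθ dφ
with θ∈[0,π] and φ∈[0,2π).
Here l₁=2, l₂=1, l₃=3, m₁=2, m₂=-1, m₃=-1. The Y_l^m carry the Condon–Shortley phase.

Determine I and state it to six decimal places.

-0.082589

m-sum 0 ✓  L=6 even ✓  1≤3≤3 ✓
Π(2lᵢ+1) = 5×3×7 = 105
triangle coeff Δ(2,1,3) = 1/105
Σ_t [0,0]: t=0:+1/4 = 1/4
(3j)²=3/35 [(2 1 3; 0 0 0)], sign=-1
Σ_t [0,0]: t=0:+1/48 = 1/48
(3j)²=1/105 [(2 1 3; 2 -1 -1)], sign=+1
⇒ 4πI² = 3/35
I = (-1)√(3/35/(4π)) = -0.08258890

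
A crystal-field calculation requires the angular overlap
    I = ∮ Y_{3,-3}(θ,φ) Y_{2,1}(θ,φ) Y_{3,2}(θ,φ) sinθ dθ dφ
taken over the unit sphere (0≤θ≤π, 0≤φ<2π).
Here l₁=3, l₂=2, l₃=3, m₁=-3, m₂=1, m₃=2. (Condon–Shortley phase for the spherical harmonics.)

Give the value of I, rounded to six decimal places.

-0.210261

Checks pass: Σm=0; 8 even; l₃=3∈[1,5].
(2·3+1)(2·2+1)(2·3+1) = 245
Δ: 2! 4! 2! / 9! → 1/3780
sum: t=0:+1/24 t=1:−1/4 t=2:+1/24 = -1/6
3j²(3 2 3; 0 0 0) = Δ·Π!·Σ² = 4/105  (sign +1)
sum: t=2:+1/48 = 1/48
3j²(3 2 3; -3 1 2) = Δ·Π!·Σ² = 5/84  (sign -1)
combine: 4πI² = 245·4/105·5/84 = 5/9
take √, sign -1: I = -0.21026104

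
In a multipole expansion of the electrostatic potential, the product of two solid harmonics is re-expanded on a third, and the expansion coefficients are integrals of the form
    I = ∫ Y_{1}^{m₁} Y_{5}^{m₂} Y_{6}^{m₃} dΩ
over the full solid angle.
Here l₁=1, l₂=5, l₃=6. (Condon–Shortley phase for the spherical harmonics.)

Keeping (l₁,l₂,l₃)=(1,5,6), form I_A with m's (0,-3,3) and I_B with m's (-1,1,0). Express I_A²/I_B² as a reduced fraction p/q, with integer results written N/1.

Shared (l₁,l₂,l₃)=(1,5,6): N and (l;000)² cancel in I_A²/I_B².
A: Δ = 0!·2!·10!/13! = 1/858; Racah Σ t=0..0: t=0:+1/80640 = 1/80640; ⇒ 3j(1 5 6; 0 -3 3)² = 9/286, sgn -1
B: Δ = 0!·2!·10!/13! = 1/858; Racah Σ t=0..0: t=0:+1/34560 = 1/34560; ⇒ 3j(1 5 6; -1 1 0)² = 5/286, sgn +1
I_A²/I_B² = (9/286)/(5/286) = 9/5

9/5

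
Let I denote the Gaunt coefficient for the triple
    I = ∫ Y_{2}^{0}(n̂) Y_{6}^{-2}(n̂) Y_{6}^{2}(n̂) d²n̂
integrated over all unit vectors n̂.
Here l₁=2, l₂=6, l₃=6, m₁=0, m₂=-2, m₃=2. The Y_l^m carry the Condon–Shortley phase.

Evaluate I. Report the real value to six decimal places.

0.114688

Rules hold: Σm=0, L=14 even, 4≤6≤8.
N = 5·13·13 = 845
Δ = 2!·2!·10!/15! = 1/90090
Racah Σ t=0..2: t=0:+1/69120 t=1:−1/14400 t=2:+1/69120 = -7/172800
⇒ 3j(2 6 6; 0 0 0)² = 14/715, sgn -1
Racah Σ t=0..2: t=0:+1/69120 t=1:−1/30240 t=2:+1/322560 = -1/64512
⇒ 3j(2 6 6; 0 -2 2)² = 10/1001, sgn -1
4πI² = N·(3j₀)²·(3jₘ)² = 20/121
I = +1·√(0.165289/4π) = 0.11468784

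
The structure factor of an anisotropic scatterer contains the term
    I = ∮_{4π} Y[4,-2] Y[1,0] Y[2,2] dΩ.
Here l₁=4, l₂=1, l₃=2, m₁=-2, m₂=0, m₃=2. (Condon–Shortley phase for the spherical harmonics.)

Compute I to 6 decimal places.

l₃=2 ∉ [3,5] — triangle fails ⇒ I = 0

0.000000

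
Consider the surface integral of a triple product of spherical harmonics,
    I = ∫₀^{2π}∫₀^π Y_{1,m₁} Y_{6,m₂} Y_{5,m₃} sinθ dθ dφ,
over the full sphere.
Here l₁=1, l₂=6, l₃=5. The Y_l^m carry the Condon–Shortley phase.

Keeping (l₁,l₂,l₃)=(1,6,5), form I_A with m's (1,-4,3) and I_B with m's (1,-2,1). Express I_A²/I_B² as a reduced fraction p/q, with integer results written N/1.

Same 1,6,5: normalisation and zero-m 3j drop out of the ratio.
A: Δ: 2! 0! 10! / 13! → 1/858; sum: t=0:+1/161280 = 1/161280; 3j²(1 6 5; 1 -4 3) = Δ·Π!·Σ² = 15/286  (sign +1)
B: Δ: 2! 0! 10! / 13! → 1/858; sum: t=0:+1/34560 = 1/34560; 3j²(1 6 5; 1 -2 1) = Δ·Π!·Σ² = 14/429  (sign +1)
I_A²/I_B² = (15/286)/(14/429) = 45/28

45/28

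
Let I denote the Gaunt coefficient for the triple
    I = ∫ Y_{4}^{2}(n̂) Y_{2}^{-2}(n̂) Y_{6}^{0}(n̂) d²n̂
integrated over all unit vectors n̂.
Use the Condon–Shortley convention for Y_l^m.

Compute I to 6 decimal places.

Checks pass: Σm=0; 12 even; l₃=6∈[2,6].
(2·4+1)(2·2+1)(2·6+1) = 585
Δ: 0! 8! 4! / 13! → 1/6435
sum: t=0:+1/2304 = 1/2304
3j²(4 2 6; 0 0 0) = Δ·Π!·Σ² = 5/143  (sign +1)
sum: t=0:+1/34560 = 1/34560
3j²(4 2 6; 2 -2 0) = Δ·Π!·Σ² = 1/429  (sign +1)
combine: 4πI² = 585·5/143·1/429 = 75/1573
take √, sign +1: I = 0.06159725

0.061597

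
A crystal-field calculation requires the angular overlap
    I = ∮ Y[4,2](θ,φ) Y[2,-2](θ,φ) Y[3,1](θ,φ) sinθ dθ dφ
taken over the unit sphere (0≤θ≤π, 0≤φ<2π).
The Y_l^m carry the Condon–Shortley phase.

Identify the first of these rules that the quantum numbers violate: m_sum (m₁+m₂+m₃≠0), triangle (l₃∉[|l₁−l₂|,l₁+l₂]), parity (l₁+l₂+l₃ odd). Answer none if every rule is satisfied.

m_sum

Σmᵢ = 1  ✗
l₃∈[|l₁−l₂|,l₁+l₂]=[2,6], have l₃=3
Σlᵢ = 9 ⇒ odd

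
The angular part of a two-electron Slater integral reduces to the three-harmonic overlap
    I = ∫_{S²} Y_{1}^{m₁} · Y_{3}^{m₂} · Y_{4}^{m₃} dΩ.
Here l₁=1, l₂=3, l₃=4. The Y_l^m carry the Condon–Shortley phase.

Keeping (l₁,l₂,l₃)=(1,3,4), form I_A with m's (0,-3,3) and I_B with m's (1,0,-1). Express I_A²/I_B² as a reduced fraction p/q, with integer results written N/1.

7/10

l's match ⇒ only the (l;m) 3-j factors differ between A and B.
A: triangle coeff Δ(1,3,4) = 1/252; Σ_t [0,0]: t=0:+1/720 = 1/720; (3j)²=1/36 [(1 3 4; 0 -3 3)], sign=-1
B: triangle coeff Δ(1,3,4) = 1/252; Σ_t [0,0]: t=0:+1/72 = 1/72; (3j)²=5/126 [(1 3 4; 1 0 -1)], sign=-1
I_A²/I_B² = (1/36)/(5/126) = 7/10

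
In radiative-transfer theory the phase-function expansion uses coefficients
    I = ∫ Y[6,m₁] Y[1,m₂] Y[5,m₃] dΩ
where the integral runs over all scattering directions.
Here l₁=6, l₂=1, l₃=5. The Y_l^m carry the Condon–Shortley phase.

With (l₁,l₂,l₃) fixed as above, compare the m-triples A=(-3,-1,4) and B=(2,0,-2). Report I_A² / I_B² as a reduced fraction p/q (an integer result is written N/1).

Same 6,1,5: normalisation and zero-m 3j drop out of the ratio.
A: Δ: 2! 10! 0! / 13! → 1/858; sum: t=0:+1/725760 = 1/725760; 3j²(6 1 5; -3 -1 4) = Δ·Π!·Σ² = 1/286  (sign -1)
B: Δ: 2! 10! 0! / 13! → 1/858; sum: t=1:−1/30240 = -1/30240; 3j²(6 1 5; 2 0 -2) = Δ·Π!·Σ² = 16/429  (sign +1)
I_A²/I_B² = (1/286)/(16/429) = 3/32

3/32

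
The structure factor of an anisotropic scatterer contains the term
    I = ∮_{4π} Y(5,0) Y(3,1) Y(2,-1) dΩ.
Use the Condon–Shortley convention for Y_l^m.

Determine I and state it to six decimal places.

0.169433

Rules hold: Σm=0, L=10 even, 2≤2≤8.
N = 11·7·5 = 385
Δ = 6!·4!·0!/11! = 1/2310
Racah Σ t=3..3: t=3:−1/144 = -1/144
⇒ 3j(5 3 2; 0 0 0)² = 10/231, sgn -1
Racah Σ t=4..4: t=4:+1/288 = 1/288
⇒ 3j(5 3 2; 0 1 -1)² = 5/231, sgn -1
4πI² = N·(3j₀)²·(3jₘ)² = 250/693
I = +1·√(0.36075/4π) = 0.16943318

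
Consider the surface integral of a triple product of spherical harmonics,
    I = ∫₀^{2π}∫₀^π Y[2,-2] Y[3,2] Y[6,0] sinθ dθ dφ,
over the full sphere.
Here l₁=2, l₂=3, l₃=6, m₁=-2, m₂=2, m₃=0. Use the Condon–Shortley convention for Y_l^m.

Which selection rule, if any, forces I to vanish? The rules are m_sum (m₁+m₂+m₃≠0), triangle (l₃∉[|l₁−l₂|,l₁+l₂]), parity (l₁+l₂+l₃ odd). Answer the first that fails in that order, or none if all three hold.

azimuthal sum: -2 + 2 + 0 = 0  ✓
1 ≤ 6 ≤ 5 (triangle on l)  ✗
L = 2 + 3 + 6 = 11 (odd)

triangle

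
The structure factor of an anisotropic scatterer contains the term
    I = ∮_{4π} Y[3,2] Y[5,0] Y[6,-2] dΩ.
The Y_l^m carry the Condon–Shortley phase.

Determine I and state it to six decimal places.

m-sum 0 ✓  L=14 even ✓  2≤6≤8 ✓
Π(2lᵢ+1) = 7×11×13 = 1001
triangle coeff Δ(3,5,6) = 1/675675
Σ_t [0,2]: t=0:+1/8640 t=1:−1/2304 t=2:+1/8640 = -7/34560
(3j)²=7/429 [(3 5 6; 0 0 0)], sign=-1
Σ_t [0,1]: t=0:+1/8640 t=1:−1/13824 = 1/23040
(3j)²=2/429 [(3 5 6; 2 0 -2)], sign=+1
⇒ 4πI² = 98/1287
I = (-1)√(98/1287/(4π)) = -0.07784287

-0.077843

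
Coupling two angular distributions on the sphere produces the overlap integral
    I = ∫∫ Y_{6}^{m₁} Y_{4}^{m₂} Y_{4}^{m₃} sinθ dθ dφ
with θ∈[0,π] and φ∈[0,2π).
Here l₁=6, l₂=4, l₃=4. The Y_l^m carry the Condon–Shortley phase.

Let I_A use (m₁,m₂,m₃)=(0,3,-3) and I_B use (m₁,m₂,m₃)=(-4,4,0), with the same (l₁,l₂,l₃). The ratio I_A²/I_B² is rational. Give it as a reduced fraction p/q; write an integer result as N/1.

289/720

Same 6,4,4: normalisation and zero-m 3j drop out of the ratio.
A: Δ: 6! 6! 2! / 15! → 1/1261260; sum: t=5:−1/28800 t=6:+1/518400 = -17/518400; 3j²(6 4 4; 0 3 -3) = Δ·Π!·Σ² = 289/25740  (sign +1)
B: Δ: 6! 6! 2! / 15! → 1/1261260; sum: t=6:+1/69120 = 1/69120; 3j²(6 4 4; -4 4 0) = Δ·Π!·Σ² = 4/143  (sign +1)
I_A²/I_B² = (289/25740)/(4/143) = 289/720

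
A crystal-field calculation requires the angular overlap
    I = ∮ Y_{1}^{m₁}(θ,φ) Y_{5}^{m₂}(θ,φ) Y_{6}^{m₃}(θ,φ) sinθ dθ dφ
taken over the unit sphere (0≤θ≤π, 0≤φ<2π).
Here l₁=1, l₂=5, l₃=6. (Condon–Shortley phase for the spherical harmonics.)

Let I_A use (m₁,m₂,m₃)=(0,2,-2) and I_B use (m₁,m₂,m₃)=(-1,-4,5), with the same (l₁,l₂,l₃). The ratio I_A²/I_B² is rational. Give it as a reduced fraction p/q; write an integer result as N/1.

Shared (l₁,l₂,l₃)=(1,5,6): N and (l;000)² cancel in I_A²/I_B².
A: Δ = 0!·2!·10!/13! = 1/858; Racah Σ t=0..0: t=0:+1/30240 = 1/30240; ⇒ 3j(1 5 6; 0 2 -2)² = 16/429, sgn +1
B: Δ = 0!·2!·10!/13! = 1/858; Racah Σ t=0..0: t=0:+1/725760 = 1/725760; ⇒ 3j(1 5 6; -1 -4 5)² = 5/78, sgn -1
I_A²/I_B² = (16/429)/(5/78) = 32/55

32/55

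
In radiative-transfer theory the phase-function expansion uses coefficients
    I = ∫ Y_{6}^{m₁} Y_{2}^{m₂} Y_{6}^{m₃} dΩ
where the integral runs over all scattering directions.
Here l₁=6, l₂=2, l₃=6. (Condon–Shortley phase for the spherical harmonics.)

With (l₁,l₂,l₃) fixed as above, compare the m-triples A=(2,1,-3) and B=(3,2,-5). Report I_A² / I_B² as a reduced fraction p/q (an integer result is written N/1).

15/11

l's match ⇒ only the (l;m) 3-j factors differ between A and B.
A: triangle coeff Δ(6,2,6) = 1/90090; Σ_t [1,2]: t=1:−1/60480 t=2:+1/161280 = -1/96768; (3j)²=15/1001 [(6 2 6; 2 1 -3)], sign=+1
B: triangle coeff Δ(6,2,6) = 1/90090; Σ_t [2,2]: t=2:+1/1451520 = 1/1451520; (3j)²=1/91 [(6 2 6; 3 2 -5)], sign=-1
I_A²/I_B² = (15/1001)/(1/91) = 15/11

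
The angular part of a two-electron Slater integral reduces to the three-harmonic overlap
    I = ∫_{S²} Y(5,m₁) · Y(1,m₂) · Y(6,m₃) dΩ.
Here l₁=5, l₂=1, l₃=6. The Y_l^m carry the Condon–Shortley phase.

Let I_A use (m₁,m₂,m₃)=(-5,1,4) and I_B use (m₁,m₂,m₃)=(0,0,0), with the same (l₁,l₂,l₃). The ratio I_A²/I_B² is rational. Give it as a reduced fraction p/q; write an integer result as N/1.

1/36

Same 5,1,6: normalisation and zero-m 3j drop out of the ratio.
A: Δ: 0! 10! 2! / 13! → 1/858; sum: t=0:+1/7257600 = 1/7257600; 3j²(5 1 6; -5 1 4) = Δ·Π!·Σ² = 1/858  (sign +1)
B: Δ: 0! 10! 2! / 13! → 1/858; sum: t=0:+1/14400 = 1/14400; 3j²(5 1 6; 0 0 0) = Δ·Π!·Σ² = 6/143  (sign +1)
I_A²/I_B² = (1/858)/(6/143) = 1/36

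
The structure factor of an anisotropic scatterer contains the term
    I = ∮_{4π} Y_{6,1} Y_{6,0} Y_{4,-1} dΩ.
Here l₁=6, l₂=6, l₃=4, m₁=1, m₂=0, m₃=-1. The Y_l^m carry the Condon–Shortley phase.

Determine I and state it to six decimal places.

Checks pass: Σm=0; 16 even; l₃=4∈[0,12].
(2·6+1)(2·6+1)(2·4+1) = 1521
Δ: 8! 4! 4! / 17! → 1/15315300
sum: t=2:+1/829440 t=3:−1/25920 t=4:+1/9216 t=5:−1/25920 t=6:+1/829440 = 7/207360
3j²(6 6 4; 0 0 0) = Δ·Π!·Σ² = 28/2431  (sign +1)
sum: t=2:+1/207360 t=3:−1/17280 t=4:+1/13824 t=5:−1/103680 = 1/103680
3j²(6 6 4; 1 0 -1) = Δ·Π!·Σ² = 10/7293  (sign -1)
combine: 4πI² = 1521·28/2431·10/7293 = 840/34969
take √, sign -1: I = -0.04372130

-0.043721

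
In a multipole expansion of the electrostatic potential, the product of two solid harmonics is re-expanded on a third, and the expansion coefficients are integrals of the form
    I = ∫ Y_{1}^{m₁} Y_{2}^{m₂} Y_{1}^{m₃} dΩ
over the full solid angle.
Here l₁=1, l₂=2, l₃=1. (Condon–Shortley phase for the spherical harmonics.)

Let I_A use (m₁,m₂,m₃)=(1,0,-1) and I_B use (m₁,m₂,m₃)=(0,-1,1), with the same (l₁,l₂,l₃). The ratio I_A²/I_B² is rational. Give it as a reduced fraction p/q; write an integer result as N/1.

l's match ⇒ only the (l;m) 3-j factors differ between A and B.
A: triangle coeff Δ(1,2,1) = 1/30; Σ_t [0,0]: t=0:+1/4 = 1/4; (3j)²=1/30 [(1 2 1; 1 0 -1)], sign=+1
B: triangle coeff Δ(1,2,1) = 1/30; Σ_t [1,1]: t=1:−1/2 = -1/2; (3j)²=1/10 [(1 2 1; 0 -1 1)], sign=-1
I_A²/I_B² = (1/30)/(1/10) = 1/3

1/3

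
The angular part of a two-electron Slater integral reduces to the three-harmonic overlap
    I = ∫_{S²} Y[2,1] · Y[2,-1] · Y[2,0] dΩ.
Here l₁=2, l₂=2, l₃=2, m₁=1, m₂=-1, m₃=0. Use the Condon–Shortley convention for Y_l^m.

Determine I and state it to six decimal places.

-0.090112

Rules hold: Σm=0, L=6 even, 0≤2≤4.
N = 5·5·5 = 125
Δ = 2!·2!·2!/7! = 1/630
Racah Σ t=0..2: t=0:+1/8 t=1:−1/1 t=2:+1/8 = -3/4
⇒ 3j(2 2 2; 0 0 0)² = 2/35, sgn -1
Racah Σ t=0..1: t=0:+1/2 t=1:−1/4 = 1/4
⇒ 3j(2 2 2; 1 -1 0)² = 1/70, sgn +1
4πI² = N·(3j₀)²·(3jₘ)² = 5/49
I = -1·√(0.102041/4π) = -0.09011188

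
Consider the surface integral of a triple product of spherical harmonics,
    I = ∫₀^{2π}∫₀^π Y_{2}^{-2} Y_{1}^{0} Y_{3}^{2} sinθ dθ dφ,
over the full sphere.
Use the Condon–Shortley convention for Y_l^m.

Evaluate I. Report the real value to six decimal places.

Rules hold: Σm=0, L=6 even, 1≤3≤3.
N = 5·3·7 = 105
Δ = 0!·4!·2!/7! = 1/105
Racah Σ t=0..0: t=0:+1/4 = 1/4
⇒ 3j(2 1 3; 0 0 0)² = 3/35, sgn -1
Racah Σ t=0..0: t=0:+1/24 = 1/24
⇒ 3j(2 1 3; -2 0 2)² = 1/21, sgn -1
4πI² = N·(3j₀)²·(3jₘ)² = 3/7
I = +1·√(0.428571/4π) = 0.18467439

0.184674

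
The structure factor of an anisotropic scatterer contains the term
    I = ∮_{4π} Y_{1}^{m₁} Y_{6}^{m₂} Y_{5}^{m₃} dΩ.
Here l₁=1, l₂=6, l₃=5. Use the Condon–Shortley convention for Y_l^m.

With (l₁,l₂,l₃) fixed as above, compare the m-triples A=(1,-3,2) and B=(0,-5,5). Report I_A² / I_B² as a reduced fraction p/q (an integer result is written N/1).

Same 1,6,5: normalisation and zero-m 3j drop out of the ratio.
A: Δ: 2! 0! 10! / 13! → 1/858; sum: t=0:+1/60480 = 1/60480; 3j²(1 6 5; 1 -3 2) = Δ·Π!·Σ² = 6/143  (sign -1)
B: Δ: 2! 0! 10! / 13! → 1/858; sum: t=1:−1/3628800 = -1/3628800; 3j²(1 6 5; 0 -5 5) = Δ·Π!·Σ² = 1/78  (sign -1)
I_A²/I_B² = (6/143)/(1/78) = 36/11

36/11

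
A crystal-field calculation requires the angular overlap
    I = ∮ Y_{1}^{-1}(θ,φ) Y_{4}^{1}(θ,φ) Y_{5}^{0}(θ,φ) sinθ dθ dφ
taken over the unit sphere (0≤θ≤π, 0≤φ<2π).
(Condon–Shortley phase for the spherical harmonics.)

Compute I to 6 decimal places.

0.155288

Checks pass: Σm=0; 10 even; l₃=5∈[3,5].
(2·1+1)(2·4+1)(2·5+1) = 297
Δ: 0! 2! 8! / 11! → 1/495
sum: t=0:+1/576 = 1/576
3j²(1 4 5; 0 0 0) = Δ·Π!·Σ² = 5/99  (sign -1)
sum: t=0:+1/1440 = 1/1440
3j²(1 4 5; -1 1 0) = Δ·Π!·Σ² = 2/99  (sign -1)
combine: 4πI² = 297·5/99·2/99 = 10/33
take √, sign +1: I = 0.15528807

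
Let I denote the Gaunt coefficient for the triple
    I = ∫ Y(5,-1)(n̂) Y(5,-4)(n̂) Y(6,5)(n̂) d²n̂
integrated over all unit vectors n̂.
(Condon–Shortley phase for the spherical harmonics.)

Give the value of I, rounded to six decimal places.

m-sum 0 ✓  L=16 even ✓  0≤6≤10 ✓
Π(2lᵢ+1) = 11×11×13 = 1573
triangle coeff Δ(5,5,6) = 1/28588560
Σ_t [0,4]: t=0:+1/345600 t=1:−1/13824 t=2:+1/5184 t=3:−1/13824 t=4:+1/345600 = 7/129600
(3j)²=80/7293 [(5 5 6; 0 0 0)], sign=+1
Σ_t [0,1]: t=0:+1/2073600 t=1:−1/518400 = -1/691200
(3j)²=81/4420 [(5 5 6; -1 -4 5)], sign=+1
⇒ 4πI² = 1188/3757
I = (+1)√(1188/3757/(4π)) = 0.15862904

0.158629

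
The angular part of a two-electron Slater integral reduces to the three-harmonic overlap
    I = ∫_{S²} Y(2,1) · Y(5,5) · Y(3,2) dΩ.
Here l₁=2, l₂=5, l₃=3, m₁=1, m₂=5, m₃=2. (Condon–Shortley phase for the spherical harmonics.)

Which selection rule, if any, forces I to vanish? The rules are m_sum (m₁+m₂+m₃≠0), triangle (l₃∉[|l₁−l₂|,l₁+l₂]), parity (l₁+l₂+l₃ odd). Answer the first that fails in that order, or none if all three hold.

Σmᵢ = 8  ✗
l₃∈[|l₁−l₂|,l₁+l₂]=[3,7], have l₃=3
Σlᵢ = 10 ⇒ even

m_sum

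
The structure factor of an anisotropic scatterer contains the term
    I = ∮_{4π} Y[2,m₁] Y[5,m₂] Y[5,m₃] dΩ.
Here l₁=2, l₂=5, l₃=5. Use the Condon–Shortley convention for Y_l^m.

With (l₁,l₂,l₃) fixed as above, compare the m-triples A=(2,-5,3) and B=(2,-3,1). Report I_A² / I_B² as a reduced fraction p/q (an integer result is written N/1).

15/56

Same 2,5,5: normalisation and zero-m 3j drop out of the ratio.
A: Δ: 2! 2! 8! / 13! → 1/38610; sum: t=0:+1/161280 = 1/161280; 3j²(2 5 5; 2 -5 3) = Δ·Π!·Σ² = 1/143  (sign +1)
B: Δ: 2! 2! 8! / 13! → 1/38610; sum: t=0:+1/5760 = 1/5760; 3j²(2 5 5; 2 -3 1) = Δ·Π!·Σ² = 56/2145  (sign +1)
I_A²/I_B² = (1/143)/(56/2145) = 15/56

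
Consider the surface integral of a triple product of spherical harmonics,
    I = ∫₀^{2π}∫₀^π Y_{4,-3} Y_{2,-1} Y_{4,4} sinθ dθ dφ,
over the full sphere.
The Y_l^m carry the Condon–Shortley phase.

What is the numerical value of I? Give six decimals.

Checks pass: Σm=0; 10 even; l₃=4∈[2,6].
(2·4+1)(2·2+1)(2·4+1) = 405
Δ: 2! 6! 2! / 11! → 1/13860
sum: t=0:+1/192 t=1:−1/36 t=2:+1/192 = -5/288
3j²(4 2 4; 0 0 0) = Δ·Π!·Σ² = 20/693  (sign -1)
sum: t=1:−1/1440 = -1/1440
3j²(4 2 4; -3 -1 4) = Δ·Π!·Σ² = 7/165  (sign -1)
combine: 4πI² = 405·20/693·7/165 = 60/121
take √, sign +1: I = 0.19864517

0.198645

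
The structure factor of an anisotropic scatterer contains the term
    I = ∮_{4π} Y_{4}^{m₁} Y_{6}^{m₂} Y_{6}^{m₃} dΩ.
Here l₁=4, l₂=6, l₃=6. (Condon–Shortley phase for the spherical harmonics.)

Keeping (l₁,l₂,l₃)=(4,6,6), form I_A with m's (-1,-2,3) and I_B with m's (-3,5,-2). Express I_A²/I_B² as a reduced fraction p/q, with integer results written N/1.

2535/3773

Same 4,6,6: normalisation and zero-m 3j drop out of the ratio.
A: Δ: 4! 4! 8! / 17! → 1/15315300; sum: t=1:−1/103680 t=2:+1/34560 t=3:−1/120960 t=4:+1/5806080 = 13/1161216; 3j²(4 6 6; -1 -2 3) = Δ·Π!·Σ² = 65/5236  (sign -1)
B: Δ: 4! 4! 8! / 17! → 1/15315300; sum: t=3:−1/5806080 t=4:+1/725760 = 1/829440; 3j²(4 6 6; -3 5 -2) = Δ·Π!·Σ² = 49/2652  (sign +1)
I_A²/I_B² = (65/5236)/(49/2652) = 2535/3773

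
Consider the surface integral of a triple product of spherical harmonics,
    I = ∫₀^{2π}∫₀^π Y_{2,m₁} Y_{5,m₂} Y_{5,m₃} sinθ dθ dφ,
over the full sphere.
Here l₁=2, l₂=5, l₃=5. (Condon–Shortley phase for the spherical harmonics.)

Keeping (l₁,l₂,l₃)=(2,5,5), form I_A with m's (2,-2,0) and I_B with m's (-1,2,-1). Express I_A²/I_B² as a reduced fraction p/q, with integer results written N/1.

10/3

Shared (l₁,l₂,l₃)=(2,5,5): N and (l;000)² cancel in I_A²/I_B².
A: Δ = 2!·2!·8!/13! = 1/38610; Racah Σ t=0..0: t=0:+1/2880 = 1/2880; ⇒ 3j(2 5 5; 2 -2 0)² = 14/429, sgn -1
B: Δ = 2!·2!·8!/13! = 1/38610; Racah Σ t=1..2: t=1:−1/2880 t=2:+1/1440 = 1/2880; ⇒ 3j(2 5 5; -1 2 -1)² = 7/715, sgn +1
I_A²/I_B² = (14/429)/(7/715) = 10/3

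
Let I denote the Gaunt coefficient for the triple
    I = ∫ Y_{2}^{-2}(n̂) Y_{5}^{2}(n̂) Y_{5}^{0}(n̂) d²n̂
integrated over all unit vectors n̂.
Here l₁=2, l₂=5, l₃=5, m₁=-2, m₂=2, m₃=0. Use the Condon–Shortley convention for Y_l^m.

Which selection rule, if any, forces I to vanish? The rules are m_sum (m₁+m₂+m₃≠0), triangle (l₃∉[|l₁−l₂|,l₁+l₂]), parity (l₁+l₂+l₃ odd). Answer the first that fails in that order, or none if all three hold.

none

Σmᵢ = 0  ✓
l₃∈[|l₁−l₂|,l₁+l₂]=[3,7], have l₃=5  ✓
Σlᵢ = 12 ⇒ even  ✓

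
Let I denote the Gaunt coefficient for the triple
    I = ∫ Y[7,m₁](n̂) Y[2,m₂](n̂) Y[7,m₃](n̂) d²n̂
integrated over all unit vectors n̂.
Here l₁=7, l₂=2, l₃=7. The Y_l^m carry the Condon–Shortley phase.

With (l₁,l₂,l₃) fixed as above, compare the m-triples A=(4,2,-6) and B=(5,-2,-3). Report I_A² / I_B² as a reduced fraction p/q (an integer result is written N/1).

l's match ⇒ only the (l;m) 3-j factors differ between A and B.
A: triangle coeff Δ(7,2,7) = 1/185640; Σ_t [2,2]: t=2:+1/159667200 = 1/159667200; (3j)²=9/1190 [(7 2 7; 4 2 -6)], sign=-1
B: triangle coeff Δ(7,2,7) = 1/185640; Σ_t [0,0]: t=0:+1/29030400 = 1/29030400; (3j)²=99/7735 [(7 2 7; 5 -2 -3)], sign=+1
I_A²/I_B² = (9/1190)/(99/7735) = 13/22

13/22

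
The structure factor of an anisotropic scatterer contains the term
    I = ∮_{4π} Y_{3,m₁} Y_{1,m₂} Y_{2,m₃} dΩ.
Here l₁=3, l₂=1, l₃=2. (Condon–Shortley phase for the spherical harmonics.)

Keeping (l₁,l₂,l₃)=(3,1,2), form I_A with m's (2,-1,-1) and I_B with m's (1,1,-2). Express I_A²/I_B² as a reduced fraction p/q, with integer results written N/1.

Shared (l₁,l₂,l₃)=(3,1,2): N and (l;000)² cancel in I_A²/I_B².
A: Δ = 2!·4!·0!/7! = 1/105; Racah Σ t=0..0: t=0:+1/12 = 1/12; ⇒ 3j(3 1 2; 2 -1 -1)² = 2/21, sgn -1
B: Δ = 2!·4!·0!/7! = 1/105; Racah Σ t=2..2: t=2:+1/48 = 1/48; ⇒ 3j(3 1 2; 1 1 -2)² = 1/105, sgn +1
I_A²/I_B² = (2/21)/(1/105) = 10/1

10/1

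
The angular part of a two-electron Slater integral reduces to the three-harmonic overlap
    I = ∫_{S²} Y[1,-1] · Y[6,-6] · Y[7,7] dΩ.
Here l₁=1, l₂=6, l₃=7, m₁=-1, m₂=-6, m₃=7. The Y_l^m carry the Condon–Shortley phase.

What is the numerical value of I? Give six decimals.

Checks pass: Σm=0; 14 even; l₃=7∈[5,7].
(2·1+1)(2·6+1)(2·7+1) = 585
Δ: 0! 2! 12! / 15! → 1/1365
sum: t=0:+1/518400 = 1/518400
3j²(1 6 7; 0 0 0) = Δ·Π!·Σ² = 7/195  (sign -1)
sum: t=0:+1/958003200 = 1/958003200
3j²(1 6 7; -1 -6 7) = Δ·Π!·Σ² = 1/15  (sign +1)
combine: 4πI² = 585·7/195·1/15 = 7/5
take √, sign -1: I = -0.33377906

-0.333779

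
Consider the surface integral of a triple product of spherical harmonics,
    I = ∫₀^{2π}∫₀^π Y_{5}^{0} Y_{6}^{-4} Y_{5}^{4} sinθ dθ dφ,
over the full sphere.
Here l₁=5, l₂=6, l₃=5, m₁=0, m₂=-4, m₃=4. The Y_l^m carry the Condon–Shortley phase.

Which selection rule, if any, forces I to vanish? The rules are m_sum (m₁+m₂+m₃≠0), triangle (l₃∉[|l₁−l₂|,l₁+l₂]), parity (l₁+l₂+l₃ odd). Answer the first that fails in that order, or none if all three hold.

Σmᵢ = 0  ✓
l₃∈[|l₁−l₂|,l₁+l₂]=[1,11], have l₃=5  ✓
Σlᵢ = 16 ⇒ even  ✓

none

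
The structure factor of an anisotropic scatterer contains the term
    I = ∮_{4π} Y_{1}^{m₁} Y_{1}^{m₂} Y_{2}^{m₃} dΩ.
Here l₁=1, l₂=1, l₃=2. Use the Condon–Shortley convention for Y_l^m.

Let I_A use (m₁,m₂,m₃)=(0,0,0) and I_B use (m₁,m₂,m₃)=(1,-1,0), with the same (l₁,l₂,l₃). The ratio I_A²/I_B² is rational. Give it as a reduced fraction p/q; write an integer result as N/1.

4/1

Shared (l₁,l₂,l₃)=(1,1,2): N and (l;000)² cancel in I_A²/I_B².
A: Δ = 0!·2!·2!/5! = 1/30; Racah Σ t=0..0: t=0:+1/1 = 1/1; ⇒ 3j(1 1 2; 0 0 0)² = 2/15, sgn +1
B: Δ = 0!·2!·2!/5! = 1/30; Racah Σ t=0..0: t=0:+1/4 = 1/4; ⇒ 3j(1 1 2; 1 -1 0)² = 1/30, sgn +1
I_A²/I_B² = (2/15)/(1/30) = 4/1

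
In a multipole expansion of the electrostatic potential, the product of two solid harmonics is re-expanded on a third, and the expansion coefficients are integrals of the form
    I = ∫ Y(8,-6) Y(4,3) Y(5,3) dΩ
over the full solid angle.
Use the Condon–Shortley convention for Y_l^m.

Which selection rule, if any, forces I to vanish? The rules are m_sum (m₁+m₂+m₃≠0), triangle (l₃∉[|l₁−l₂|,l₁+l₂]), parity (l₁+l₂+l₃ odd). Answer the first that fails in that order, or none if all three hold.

parity

azimuthal sum: -6 + 3 + 3 = 0  ✓
4 ≤ 5 ≤ 12 (triangle on l)  ✓
L = 8 + 4 + 5 = 17 (odd)  ✗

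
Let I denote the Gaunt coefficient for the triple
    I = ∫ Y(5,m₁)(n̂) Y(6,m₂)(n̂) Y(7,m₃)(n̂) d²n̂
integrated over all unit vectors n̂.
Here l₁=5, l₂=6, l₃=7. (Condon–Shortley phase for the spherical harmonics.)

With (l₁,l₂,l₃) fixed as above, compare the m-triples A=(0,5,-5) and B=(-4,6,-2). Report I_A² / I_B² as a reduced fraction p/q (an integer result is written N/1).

Shared (l₁,l₂,l₃)=(5,6,7): N and (l;000)² cancel in I_A²/I_B².
A: Δ = 4!·6!·8!/19! = 1/174594420; Racah Σ t=3..4: t=3:−1/11612160 t=4:+1/14515200 = -1/58060800; ⇒ 3j(5 6 7; 0 5 -5)² = 55/58786, sgn -1
B: Δ = 4!·6!·8!/19! = 1/174594420; Racah Σ t=4..4: t=4:+1/116121600 = 1/116121600; ⇒ 3j(5 6 7; -4 6 -2)² = 27/8398, sgn -1
I_A²/I_B² = (55/58786)/(27/8398) = 55/189

55/189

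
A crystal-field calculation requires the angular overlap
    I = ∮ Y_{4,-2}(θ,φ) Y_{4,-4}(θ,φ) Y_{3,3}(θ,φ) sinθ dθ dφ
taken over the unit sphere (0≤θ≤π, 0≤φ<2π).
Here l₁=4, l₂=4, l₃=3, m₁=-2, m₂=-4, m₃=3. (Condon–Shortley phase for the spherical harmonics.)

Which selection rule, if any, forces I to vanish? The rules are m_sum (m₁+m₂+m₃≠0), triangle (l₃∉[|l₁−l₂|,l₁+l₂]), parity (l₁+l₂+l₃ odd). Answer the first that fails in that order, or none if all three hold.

m_sum

Σmᵢ = -3  ✗
l₃∈[|l₁−l₂|,l₁+l₂]=[0,8], have l₃=3
Σlᵢ = 11 ⇒ odd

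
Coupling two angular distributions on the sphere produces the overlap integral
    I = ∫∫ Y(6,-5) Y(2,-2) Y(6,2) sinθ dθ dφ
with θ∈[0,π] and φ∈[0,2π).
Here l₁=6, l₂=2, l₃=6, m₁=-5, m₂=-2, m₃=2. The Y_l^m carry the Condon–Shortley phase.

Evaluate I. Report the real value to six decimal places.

0.000000

m-sum = -5 − 2 + 2 = -5 ≠ 0 ⇒ I = 0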